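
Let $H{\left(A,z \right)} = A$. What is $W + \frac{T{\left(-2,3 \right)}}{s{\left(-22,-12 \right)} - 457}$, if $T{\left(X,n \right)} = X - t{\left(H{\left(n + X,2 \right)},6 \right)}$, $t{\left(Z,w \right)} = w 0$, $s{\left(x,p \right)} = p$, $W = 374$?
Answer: $\frac{175408}{469} \approx 374.0$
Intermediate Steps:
$t{\left(Z,w \right)} = 0$
$T{\left(X,n \right)} = X$ ($T{\left(X,n \right)} = X - 0 = X + 0 = X$)
$W + \frac{T{\left(-2,3 \right)}}{s{\left(-22,-12 \right)} - 457} = 374 - \frac{2}{-12 - 457} = 374 - \frac{2}{-469} = 374 - - \frac{2}{469} = 374 + \frac{2}{469} = \frac{175408}{469}$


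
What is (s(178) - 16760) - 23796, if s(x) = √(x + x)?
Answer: -40556 + 2*√89 ≈ -40537.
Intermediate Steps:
s(x) = √2*√x (s(x) = √(2*x) = √2*√x)
(s(178) - 16760) - 23796 = (√2*√178 - 16760) - 23796 = (2*√89 - 16760) - 23796 = (-16760 + 2*√89) - 23796 = -40556 + 2*√89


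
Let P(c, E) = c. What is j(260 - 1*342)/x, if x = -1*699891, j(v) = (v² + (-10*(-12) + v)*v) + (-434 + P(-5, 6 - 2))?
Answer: -3169/699891 ≈ -0.0045278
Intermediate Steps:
j(v) = -439 + v² + v*(120 + v) (j(v) = (v² + (-10*(-12) + v)*v) + (-434 - 5) = (v² + (120 + v)*v) - 439 = (v² + v*(120 + v)) - 439 = -439 + v² + v*(120 + v))
x = -699891
j(260 - 1*342)/x = (-439 + 2*(260 - 1*342)² + 120*(260 - 1*342))/(-699891) = (-439 + 2*(260 - 342)² + 120*(260 - 342))*(-1/699891) = (-439 + 2*(-82)² + 120*(-82))*(-1/699891) = (-439 + 2*6724 - 9840)*(-1/699891) = (-439 + 13448 - 9840)*(-1/699891) = 3169*(-1/699891) = -3169/699891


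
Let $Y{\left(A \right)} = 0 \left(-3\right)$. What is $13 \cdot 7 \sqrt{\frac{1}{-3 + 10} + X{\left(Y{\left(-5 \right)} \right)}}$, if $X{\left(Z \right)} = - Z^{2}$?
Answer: $13 \sqrt{7} \approx 34.395$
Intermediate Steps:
$Y{\left(A \right)} = 0$
$13 \cdot 7 \sqrt{\frac{1}{-3 + 10} + X{\left(Y{\left(-5 \right)} \right)}} = 13 \cdot 7 \sqrt{\frac{1}{-3 + 10} - 0^{2}} = 91 \sqrt{\frac{1}{7} - 0} = 91 \sqrt{\frac{1}{7} + 0} = \frac{91}{\sqrt{7}} = 91 \frac{\sqrt{7}}{7} = 13 \sqrt{7}$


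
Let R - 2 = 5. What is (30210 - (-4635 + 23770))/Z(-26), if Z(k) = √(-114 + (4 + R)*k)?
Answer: -2215*I/4 ≈ -553.75*I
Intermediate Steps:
R = 7 (R = 2 + 5 = 7)
Z(k) = √(-114 + 11*k) (Z(k) = √(-114 + (4 + 7)*k) = √(-114 + 11*k))
(30210 - (-4635 + 23770))/Z(-26) = (30210 - (-4635 + 23770))/(√(-114 + 11*(-26))) = (30210 - 1*19135)/(√(-114 - 286)) = (30210 - 19135)/(√(-400)) = 11075/((20*I)) = 11075*(-I/20) = -2215*I/4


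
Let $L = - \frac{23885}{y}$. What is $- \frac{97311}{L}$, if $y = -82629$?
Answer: $- \frac{8040710619}{23885} \approx -3.3664 \cdot 10^{5}$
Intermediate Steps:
$L = \frac{23885}{82629}$ ($L = - \frac{23885}{-82629} = \left(-23885\right) \left(- \frac{1}{82629}\right) = \frac{23885}{82629} \approx 0.28906$)
$- \frac{97311}{L} = - \frac{97311}{\frac{23885}{82629}} = \left(-97311\right) \frac{82629}{23885} = - \frac{8040710619}{23885}$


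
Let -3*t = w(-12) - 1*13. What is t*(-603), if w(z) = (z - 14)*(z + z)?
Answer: 122811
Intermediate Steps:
w(z) = 2*z*(-14 + z) (w(z) = (-14 + z)*(2*z) = 2*z*(-14 + z))
t = -611/3 (t = -(2*(-12)*(-14 - 12) - 1*13)/3 = -(2*(-12)*(-26) - 13)/3 = -(624 - 13)/3 = -⅓*611 = -611/3 ≈ -203.67)
t*(-603) = -611/3*(-603) = 122811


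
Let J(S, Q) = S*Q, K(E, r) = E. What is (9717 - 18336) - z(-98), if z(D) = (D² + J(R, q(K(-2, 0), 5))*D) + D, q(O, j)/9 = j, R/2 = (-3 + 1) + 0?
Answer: -35765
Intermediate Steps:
R = -4 (R = 2*((-3 + 1) + 0) = 2*(-2 + 0) = 2*(-2) = -4)
q(O, j) = 9*j
J(S, Q) = Q*S
z(D) = D² - 179*D (z(D) = (D² + ((9*5)*(-4))*D) + D = (D² + (45*(-4))*D) + D = (D² - 180*D) + D = D² - 179*D)
(9717 - 18336) - z(-98) = (9717 - 18336) - (-98)*(-179 - 98) = -8619 - (-98)*(-277) = -8619 - 1*27146 = -8619 - 27146 = -35765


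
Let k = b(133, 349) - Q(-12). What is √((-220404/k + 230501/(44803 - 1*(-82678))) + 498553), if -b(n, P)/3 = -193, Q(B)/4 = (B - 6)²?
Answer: √463092052233695117866/30467959 ≈ 706.30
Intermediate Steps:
Q(B) = 4*(-6 + B)² (Q(B) = 4*(B - 6)² = 4*(-6 + B)²)
b(n, P) = 579 (b(n, P) = -3*(-193) = 579)
k = -717 (k = 579 - 4*(-6 - 12)² = 579 - 4*(-18)² = 579 - 4*324 = 579 - 1*1296 = 579 - 1296 = -717)
√((-220404/k + 230501/(44803 - 1*(-82678))) + 498553) = √((-220404/(-717) + 230501/(44803 - 1*(-82678))) + 498553) = √((-220404*(-1/717) + 230501/(44803 + 82678)) + 498553) = √((73468/239 + 230501/127481) + 498553) = √(9420863847/30467959 + 498553) = √(15199313227174/30467959) = √463092052233695117866/30467959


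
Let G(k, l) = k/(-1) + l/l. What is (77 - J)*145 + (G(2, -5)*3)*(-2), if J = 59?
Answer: 2616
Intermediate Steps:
G(k, l) = 1 - k (G(k, l) = k*(-1) + 1 = -k + 1 = 1 - k)
(77 - J)*145 + (G(2, -5)*3)*(-2) = (77 - 1*59)*145 + ((1 - 1*2)*3)*(-2) = (77 - 59)*145 + ((1 - 2)*3)*(-2) = 18*145 - 1*3*(-2) = 2610 - 3*(-2) = 2610 + 6 = 2616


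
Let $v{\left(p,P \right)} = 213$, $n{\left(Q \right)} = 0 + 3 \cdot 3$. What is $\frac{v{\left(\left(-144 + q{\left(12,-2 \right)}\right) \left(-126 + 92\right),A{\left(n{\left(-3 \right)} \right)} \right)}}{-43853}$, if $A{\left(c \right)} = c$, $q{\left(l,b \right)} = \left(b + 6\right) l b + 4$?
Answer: $- \frac{213}{43853} \approx -0.0048571$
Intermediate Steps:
$n{\left(Q \right)} = 9$ ($n{\left(Q \right)} = 0 + 9 = 9$)
$q{\left(l,b \right)} = 4 + b l \left(6 + b\right)$ ($q{\left(l,b \right)} = \left(6 + b\right) l b + 4 = l \left(6 + b\right) b + 4 = b l \left(6 + b\right) + 4 = 4 + b l \left(6 + b\right)$)
$\frac{v{\left(\left(-144 + q{\left(12,-2 \right)}\right) \left(-126 + 92\right),A{\left(n{\left(-3 \right)} \right)} \right)}}{-43853} = \frac{213}{-43853} = 213 \left(- \frac{1}{43853}\right) = - \frac{213}{43853}$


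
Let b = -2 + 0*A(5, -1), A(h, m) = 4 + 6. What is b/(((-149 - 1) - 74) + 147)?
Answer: 2/77 ≈ 0.025974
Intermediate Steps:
A(h, m) = 10
b = -2 (b = -2 + 0*10 = -2 + 0 = -2)
b/(((-149 - 1) - 74) + 147) = -2/(((-149 - 1) - 74) + 147) = -2/((-150 - 74) + 147) = -2/(-224 + 147) = -2/(-77) = -1/77*(-2) = 2/77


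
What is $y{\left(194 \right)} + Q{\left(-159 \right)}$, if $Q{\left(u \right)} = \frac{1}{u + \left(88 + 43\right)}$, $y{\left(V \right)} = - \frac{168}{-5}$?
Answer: $\frac{4699}{140} \approx 33.564$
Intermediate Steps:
$y{\left(V \right)} = \frac{168}{5}$ ($y{\left(V \right)} = \left(-168\right) \left(- \frac{1}{5}\right) = \frac{168}{5}$)
$Q{\left(u \right)} = \frac{1}{131 + u}$ ($Q{\left(u \right)} = \frac{1}{u + 131} = \frac{1}{131 + u}$)
$y{\left(194 \right)} + Q{\left(-159 \right)} = \frac{168}{5} + \frac{1}{131 - 159} = \frac{168}{5} + \frac{1}{-28} = \frac{168}{5} - \frac{1}{28} = \frac{4699}{140}$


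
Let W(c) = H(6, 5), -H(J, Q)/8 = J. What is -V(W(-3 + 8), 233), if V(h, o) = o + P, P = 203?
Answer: -436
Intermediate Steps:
H(J, Q) = -8*J
W(c) = -48 (W(c) = -8*6 = -48)
V(h, o) = 203 + o (V(h, o) = o + 203 = 203 + o)
-V(W(-3 + 8), 233) = -(203 + 233) = -1*436 = -436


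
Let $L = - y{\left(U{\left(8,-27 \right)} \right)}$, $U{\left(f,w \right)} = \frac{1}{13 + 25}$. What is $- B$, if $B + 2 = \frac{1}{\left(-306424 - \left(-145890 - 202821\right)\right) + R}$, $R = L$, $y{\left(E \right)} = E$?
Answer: $\frac{3213772}{1606905} \approx 2.0$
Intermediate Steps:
$U{\left(f,w \right)} = \frac{1}{38}$
$L = - \frac{1}{38}$ ($L = \left(-1\right) \frac{1}{38} = - \frac{1}{38} \approx -0.026316$)
$R = - \frac{1}{38} \approx -0.026316$
$B = - \frac{3213772}{1606905}$ ($B = -2 + \frac{1}{\left(-306424 - \left(-145890 - 202821\right)\right) - \frac{1}{38}} = -2 + \frac{1}{\left(-306424 - -348711\right) - \frac{1}{38}} = -2 + \frac{1}{\left(-306424 + 348711\right) - \frac{1}{38}} = -2 + \frac{1}{42287 - \frac{1}{38}} = -2 + \frac{1}{\frac{1606905}{38}} = -2 + \frac{38}{1606905} = - \frac{3213772}{1606905} \approx -2.0$)
$- B = \left(-1\right) \left(- \frac{3213772}{1606905}\right) = \frac{3213772}{1606905}$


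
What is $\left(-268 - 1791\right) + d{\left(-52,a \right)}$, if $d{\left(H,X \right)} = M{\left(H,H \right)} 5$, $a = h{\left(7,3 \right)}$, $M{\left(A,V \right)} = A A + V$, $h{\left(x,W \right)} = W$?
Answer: $11201$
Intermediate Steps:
$M{\left(A,V \right)} = V + A^{2}$ ($M{\left(A,V \right)} = A^{2} + V = V + A^{2}$)
$a = 3$
$d{\left(H,X \right)} = 5 H + 5 H^{2}$ ($d{\left(H,X \right)} = \left(H + H^{2}\right) 5 = 5 H + 5 H^{2}$)
$\left(-268 - 1791\right) + d{\left(-52,a \right)} = \left(-268 - 1791\right) + 5 \left(-52\right) \left(1 - 52\right) = -2059 + 5 \left(-52\right) \left(-51\right) = -2059 + 13260 = 11201$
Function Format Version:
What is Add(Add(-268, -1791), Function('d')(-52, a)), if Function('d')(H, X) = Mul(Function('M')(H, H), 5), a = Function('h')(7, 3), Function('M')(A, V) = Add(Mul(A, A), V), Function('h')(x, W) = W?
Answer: 11201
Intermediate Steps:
Function('M')(A, V) = Add(V, Pow(A, 2)) (Function('M')(A, V) = Add(Pow(A, 2), V) = Add(V, Pow(A, 2)))
a = 3
Function('d')(H, X) = Add(Mul(5, H), Mul(5, Pow(H, 2))) (Function('d')(H, X) = Mul(Add(H, Pow(H, 2)), 5) = Add(Mul(5, H), Mul(5, Pow(H, 2))))
Add(Add(-268, -1791), Function('d')(-52, a)) = Add(Add(-268, -1791), Mul(5, -52, Add(1, -52))) = Add(-2059, Mul(5, -52, -51)) = Add(-2059, 13260) = 11201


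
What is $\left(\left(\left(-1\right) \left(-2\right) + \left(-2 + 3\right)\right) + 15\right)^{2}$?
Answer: $324$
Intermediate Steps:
$\left(\left(\left(-1\right) \left(-2\right) + \left(-2 + 3\right)\right) + 15\right)^{2} = \left(\left(2 + 1\right) + 15\right)^{2} = \left(3 + 15\right)^{2} = 18^{2} = 324$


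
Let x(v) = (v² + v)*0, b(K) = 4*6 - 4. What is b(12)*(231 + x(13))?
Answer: 4620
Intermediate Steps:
b(K) = 20 (b(K) = 24 - 4 = 20)
x(v) = 0 (x(v) = (v + v²)*0 = 0)
b(12)*(231 + x(13)) = 20*(231 + 0) = 20*231 = 4620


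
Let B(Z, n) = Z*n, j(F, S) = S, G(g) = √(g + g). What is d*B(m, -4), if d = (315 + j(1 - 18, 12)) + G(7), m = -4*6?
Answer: 31392 + 96*√14 ≈ 31751.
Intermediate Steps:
G(g) = √2*√g (G(g) = √(2*g) = √2*√g)
m = -24
d = 327 + √14 (d = (315 + 12) + √2*√7 = 327 + √14 ≈ 330.74)
d*B(m, -4) = (327 + √14)*(-24*(-4)) = (327 + √14)*96 = 31392 + 96*√14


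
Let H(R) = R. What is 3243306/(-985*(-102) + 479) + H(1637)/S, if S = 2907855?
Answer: 9431228822143/293545054395 ≈ 32.129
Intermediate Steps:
3243306/(-985*(-102) + 479) + H(1637)/S = 3243306/(-985*(-102) + 479) + 1637/2907855 = 3243306/(100470 + 479) + 1637*(1/2907855) = 3243306/100949 + 1637/2907855 = 9431228822143/293545054395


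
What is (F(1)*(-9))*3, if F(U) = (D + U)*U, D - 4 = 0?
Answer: -135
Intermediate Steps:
D = 4 (D = 4 + 0 = 4)
F(U) = U*(4 + U) (F(U) = (4 + U)*U = U*(4 + U))
(F(1)*(-9))*3 = ((1*(4 + 1))*(-9))*3 = ((1*5)*(-9))*3 = (5*(-9))*3 = -45*3 = -135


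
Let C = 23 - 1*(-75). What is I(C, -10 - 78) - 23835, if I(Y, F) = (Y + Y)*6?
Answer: -22659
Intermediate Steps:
C = 98 (C = 23 + 75 = 98)
I(Y, F) = 12*Y (I(Y, F) = (2*Y)*6 = 12*Y)
I(C, -10 - 78) - 23835 = 12*98 - 23835 = 1176 - 23835 = -22659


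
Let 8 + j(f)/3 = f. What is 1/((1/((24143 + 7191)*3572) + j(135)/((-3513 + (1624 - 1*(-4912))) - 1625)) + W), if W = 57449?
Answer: 26078536184/1498192932475397 ≈ 1.7407e-5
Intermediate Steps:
j(f) = -24 + 3*f
1/((1/((24143 + 7191)*3572) + j(135)/((-3513 + (1624 - 1*(-4912))) - 1625)) + W) = 1/((1/((24143 + 7191)*3572) + (-24 + 3*135)/((-3513 + (1624 - 1*(-4912))) - 1625)) + 57449) = 1/(((1/3572)/31334 + (-24 + 405)/((-3513 + (1624 + 4912)) - 1625)) + 57449) = 1/(((1/31334)*(1/3572) + 381/((-3513 + 6536) - 1625)) + 57449) = 1/((1/111925048 + 381/(3023 - 1625)) + 57449) = 1/((1/111925048 + 381/1398) + 57449) = 1/((1/111925048 + 381*(1/1398)) + 57449) = 1/((1/111925048 + 127/466) + 57449) = 1/(7107240781/26078536184 + 57449) = 1/(1498192932475397/26078536184) = 26078536184/1498192932475397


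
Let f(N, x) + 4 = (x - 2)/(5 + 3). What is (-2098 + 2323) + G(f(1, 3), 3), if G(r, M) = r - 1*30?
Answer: 1529/8 ≈ 191.13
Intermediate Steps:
f(N, x) = -17/4 + x/8 (f(N, x) = -4 + (x - 2)/(5 + 3) = -4 + (-2 + x)/8 = -4 + (-2 + x)*(⅛) = -4 + (-¼ + x/8) = -17/4 + x/8)
G(r, M) = -30 + r (G(r, M) = r - 30 = -30 + r)
(-2098 + 2323) + G(f(1, 3), 3) = (-2098 + 2323) + (-30 + (-17/4 + (⅛)*3)) = 225 + (-30 + (-17/4 + 3/8)) = 225 + (-30 - 31/8) = 225 - 271/8 = 1529/8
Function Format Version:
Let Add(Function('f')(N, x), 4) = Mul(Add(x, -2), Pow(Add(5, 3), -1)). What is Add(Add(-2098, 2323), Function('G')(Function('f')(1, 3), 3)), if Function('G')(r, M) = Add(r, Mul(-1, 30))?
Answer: Rational(1529, 8) ≈ 191.13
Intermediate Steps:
Function('f')(N, x) = Add(Rational(-17, 4), Mul(Rational(1, 8), x)) (Function('f')(N, x) = Add(-4, Mul(Add(x, -2), Pow(Add(5, 3), -1))) = Add(-4, Mul(Add(-2, x), Pow(8, -1))) = Add(-4, Mul(Add(-2, x), Rational(1, 8))) = Add(-4, Add(Rational(-1, 4), Mul(Rational(1, 8), x))) = Add(Rational(-17, 4), Mul(Rational(1, 8), x)))
Function('G')(r, M) = Add(-30, r) (Function('G')(r, M) = Add(r, -30) = Add(-30, r))
Add(Add(-2098, 2323), Function('G')(Function('f')(1, 3), 3)) = Add(Add(-2098, 2323), Add(-30, Add(Rational(-17, 4), Mul(Rational(1, 8), 3)))) = Add(225, Add(-30, Add(Rational(-17, 4), Rational(3, 8)))) = Add(225, Add(-30, Rational(-31, 8))) = Add(225, Rational(-271, 8)) = Rational(1529, 8)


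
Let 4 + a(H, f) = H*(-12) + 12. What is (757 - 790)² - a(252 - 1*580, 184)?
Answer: -2855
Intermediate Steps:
a(H, f) = 8 - 12*H (a(H, f) = -4 + (H*(-12) + 12) = -4 + (-12*H + 12) = -4 + (12 - 12*H) = 8 - 12*H)
(757 - 790)² - a(252 - 1*580, 184) = (757 - 790)² - (8 - 12*(252 - 1*580)) = (-33)² - (8 - 12*(252 - 580)) = 1089 - (8 - 12*(-328)) = 1089 - (8 + 3936) = 1089 - 1*3944 = 1089 - 3944 = -2855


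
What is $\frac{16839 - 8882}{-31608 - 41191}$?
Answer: $- \frac{7957}{72799} \approx -0.1093$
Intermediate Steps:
$\frac{16839 - 8882}{-31608 - 41191} = \frac{7957}{-72799} = 7957 \left(- \frac{1}{72799}\right) = - \frac{7957}{72799}$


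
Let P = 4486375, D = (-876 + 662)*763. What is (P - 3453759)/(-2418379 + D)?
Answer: -1032616/2581661 ≈ -0.39998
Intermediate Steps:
D = -163282 (D = -214*763 = -163282)
(P - 3453759)/(-2418379 + D) = (4486375 - 3453759)/(-2418379 - 163282) = 1032616/(-2581661) = 1032616*(-1/2581661) = -1032616/2581661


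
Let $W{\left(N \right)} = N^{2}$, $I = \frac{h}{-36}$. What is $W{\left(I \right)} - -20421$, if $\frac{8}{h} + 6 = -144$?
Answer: $\frac{9304318126}{455625} \approx 20421.0$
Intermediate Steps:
$h = - \frac{4}{75}$ ($h = \frac{8}{-6 - 144} = \frac{8}{-150} = 8 \left(- \frac{1}{150}\right) = - \frac{4}{75} \approx -0.053333$)
$I = \frac{1}{675}$ ($I = - \frac{4}{75 \left(-36\right)} = \left(- \frac{4}{75}\right) \left(- \frac{1}{36}\right) = \frac{1}{675} \approx 0.0014815$)
$W{\left(I \right)} - -20421 = \left(\frac{1}{675}\right)^{2} - -20421 = \frac{1}{455625} + 20421 = \frac{9304318126}{455625}$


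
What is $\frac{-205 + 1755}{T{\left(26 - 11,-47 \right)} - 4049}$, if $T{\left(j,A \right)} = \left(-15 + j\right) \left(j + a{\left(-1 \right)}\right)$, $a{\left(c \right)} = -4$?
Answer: $- \frac{1550}{4049} \approx -0.38281$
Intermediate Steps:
$T{\left(j,A \right)} = \left(-15 + j\right) \left(-4 + j\right)$ ($T{\left(j,A \right)} = \left(-15 + j\right) \left(j - 4\right) = \left(-15 + j\right) \left(-4 + j\right)$)
$\frac{-205 + 1755}{T{\left(26 - 11,-47 \right)} - 4049} = \frac{-205 + 1755}{\left(60 + \left(26 - 11\right)^{2} - 19 \left(26 - 11\right)\right) - 4049} = \frac{1550}{\left(60 + \left(26 - 11\right)^{2} - 19 \left(26 - 11\right)\right) - 4049} = \frac{1550}{\left(60 + 15^{2} - 285\right) - 4049} = \frac{1550}{\left(60 + 225 - 285\right) - 4049} = \frac{1550}{0 - 4049} = \frac{1550}{-4049} = 1550 \left(- \frac{1}{4049}\right) = - \frac{1550}{4049}$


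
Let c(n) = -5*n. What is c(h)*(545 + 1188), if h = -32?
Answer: 277280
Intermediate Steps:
c(h)*(545 + 1188) = (-5*(-32))*(545 + 1188) = 160*1733 = 277280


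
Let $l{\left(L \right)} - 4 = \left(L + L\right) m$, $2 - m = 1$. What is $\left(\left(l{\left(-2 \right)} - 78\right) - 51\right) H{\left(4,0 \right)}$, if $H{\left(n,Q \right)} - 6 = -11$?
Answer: $645$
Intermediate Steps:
$m = 1$ ($m = 2 - 1 = 1$)
$H{\left(n,Q \right)} = -5$ ($H{\left(n,Q \right)} = 6 - 11 = -5$)
$l{\left(L \right)} = 4 + 2 L$ ($l{\left(L \right)} = 4 + \left(L + L\right) 1 = 4 + 2 L 1 = 4 + 2 L$)
$\left(\left(l{\left(-2 \right)} - 78\right) - 51\right) H{\left(4,0 \right)} = \left(\left(\left(4 + 2 \left(-2\right)\right) - 78\right) - 51\right) \left(-5\right) = \left(\left(\left(4 - 4\right) - 78\right) - 51\right) \left(-5\right) = \left(\left(0 - 78\right) - 51\right) \left(-5\right) = \left(-78 - 51\right) \left(-5\right) = \left(-129\right) \left(-5\right) = 645$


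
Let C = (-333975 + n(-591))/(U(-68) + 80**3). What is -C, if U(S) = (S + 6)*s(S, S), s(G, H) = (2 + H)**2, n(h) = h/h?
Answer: 166987/120964 ≈ 1.3805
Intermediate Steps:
n(h) = 1
U(S) = (2 + S)**2*(6 + S) (U(S) = (S + 6)*(2 + S)**2 = (6 + S)*(2 + S)**2 = (2 + S)**2*(6 + S))
C = -166987/120964 (C = (-333975 + 1)/((2 - 68)**2*(6 - 68) + 80**3) = -333974/((-66)**2*(-62) + 512000) = -333974/(4356*(-62) + 512000) = -333974/(-270072 + 512000) = -333974/241928 = -333974*1/241928 = -166987/120964 ≈ -1.3805)
-C = -1*(-166987/120964) = 166987/120964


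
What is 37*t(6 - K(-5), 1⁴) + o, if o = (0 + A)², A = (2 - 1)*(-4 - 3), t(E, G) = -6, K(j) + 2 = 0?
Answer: -173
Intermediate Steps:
K(j) = -2 (K(j) = -2 + 0 = -2)
A = -7 (A = 1*(-7) = -7)
o = 49 (o = (0 - 7)² = (-7)² = 49)
37*t(6 - K(-5), 1⁴) + o = 37*(-6) + 49 = -222 + 49 = -173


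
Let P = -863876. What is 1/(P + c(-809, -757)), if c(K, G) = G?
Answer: -1/864633 ≈ -1.1566e-6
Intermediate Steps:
1/(P + c(-809, -757)) = 1/(-863876 - 757) = 1/(-864633) = -1/864633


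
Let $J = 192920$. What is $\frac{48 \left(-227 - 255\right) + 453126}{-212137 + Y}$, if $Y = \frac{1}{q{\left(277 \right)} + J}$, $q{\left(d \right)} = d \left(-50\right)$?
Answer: $- \frac{76998309300}{37987372589} \approx -2.0269$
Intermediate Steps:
$q{\left(d \right)} = - 50 d$
$Y = \frac{1}{179070}$ ($Y = \frac{1}{\left(-50\right) 277 + 192920} = \frac{1}{-13850 + 192920} = \frac{1}{179070} \approx 5.5844 \cdot 10^{-6}$)
$\frac{48 \left(-227 - 255\right) + 453126}{-212137 + Y} = \frac{48 \left(-227 - 255\right) + 453126}{-212137 + \frac{1}{179070}} = \frac{48 \left(-482\right) + 453126}{- \frac{37987372589}{179070}} = \left(-23136 + 453126\right) \left(- \frac{179070}{37987372589}\right) = 429990 \left(- \frac{179070}{37987372589}\right) = - \frac{76998309300}{37987372589}$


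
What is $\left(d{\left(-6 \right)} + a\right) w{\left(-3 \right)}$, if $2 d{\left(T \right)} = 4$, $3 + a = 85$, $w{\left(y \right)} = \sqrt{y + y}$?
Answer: $84 i \sqrt{6} \approx 205.76 i$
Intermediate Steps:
$w{\left(y \right)} = \sqrt{2} \sqrt{y}$ ($w{\left(y \right)} = \sqrt{2 y} = \sqrt{2} \sqrt{y}$)
$a = 82$ ($a = -3 + 85 = 82$)
$d{\left(T \right)} = 2$ ($d{\left(T \right)} = \frac{1}{2} \cdot 4 = 2$)
$\left(d{\left(-6 \right)} + a\right) w{\left(-3 \right)} = \left(2 + 82\right) \sqrt{2} \sqrt{-3} = 84 \sqrt{2} i \sqrt{3} = 84 i \sqrt{6}$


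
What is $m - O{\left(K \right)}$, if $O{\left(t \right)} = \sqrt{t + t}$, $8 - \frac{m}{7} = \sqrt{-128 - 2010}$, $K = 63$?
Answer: $56 - 3 \sqrt{14} - 7 i \sqrt{2138} \approx 44.775 - 323.67 i$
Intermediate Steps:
$m = 56 - 7 i \sqrt{2138}$ ($m = 56 - 7 \sqrt{-128 - 2010} = 56 - 7 \sqrt{-2138} = 56 - 7 i \sqrt{2138} \approx 56.0 - 323.67 i$)
$O{\left(t \right)} = \sqrt{2} \sqrt{t}$ ($O{\left(t \right)} = \sqrt{2 t} = \sqrt{2} \sqrt{t}$)
$m - O{\left(K \right)} = \left(56 - 7 i \sqrt{2138}\right) - \sqrt{2} \sqrt{63} = \left(56 - 7 i \sqrt{2138}\right) - \sqrt{2} \cdot 3 \sqrt{7} = \left(56 - 7 i \sqrt{2138}\right) - 3 \sqrt{14} = 56 - 3 \sqrt{14} - 7 i \sqrt{2138}$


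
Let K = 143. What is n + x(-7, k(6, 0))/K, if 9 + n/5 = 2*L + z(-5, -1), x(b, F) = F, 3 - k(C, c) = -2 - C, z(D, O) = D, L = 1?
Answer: -779/13 ≈ -59.923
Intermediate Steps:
k(C, c) = 5 + C (k(C, c) = 3 - (-2 - C) = 3 + (2 + C) = 5 + C)
n = -60 (n = -45 + 5*(2*1 - 5) = -45 + 5*(2 - 5) = -45 + 5*(-3) = -45 - 15 = -60)
n + x(-7, k(6, 0))/K = -60 + (5 + 6)/143 = -60 + (1/143)*11 = -60 + 1/13 = -779/13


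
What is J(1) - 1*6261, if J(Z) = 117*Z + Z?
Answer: -6143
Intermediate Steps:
J(Z) = 118*Z
J(1) - 1*6261 = 118*1 - 1*6261 = 118 - 6261 = -6143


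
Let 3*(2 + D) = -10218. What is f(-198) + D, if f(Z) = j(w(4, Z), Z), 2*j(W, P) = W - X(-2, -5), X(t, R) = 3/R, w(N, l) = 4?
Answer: -34057/10 ≈ -3405.7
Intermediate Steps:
D = -3408 (D = -2 + (1/3)*(-10218) = -2 - 3406 = -3408)
j(W, P) = 3/10 + W/2 (j(W, P) = (W - 3/(-5))/2 = (W - 3*(-1)/5)/2 = (W - 1*(-3/5))/2 = (W + 3/5)/2 = (3/5 + W)/2 = 3/10 + W/2)
f(Z) = 23/10 (f(Z) = 3/10 + (1/2)*4 = 3/10 + 2 = 23/10)
f(-198) + D = 23/10 - 3408 = -34057/10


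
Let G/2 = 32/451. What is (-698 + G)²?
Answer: 99057490756/203401 ≈ 4.8701e+5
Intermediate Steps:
G = 64/451 (G = 2*(32/451) = 64/451 ≈ 0.14191)
(-698 + G)² = (-698 + 64/451)² = (-314734/451)² = 99057490756/203401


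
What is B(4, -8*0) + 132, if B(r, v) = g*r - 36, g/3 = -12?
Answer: -48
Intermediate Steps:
g = -36 (g = 3*(-12) = -36)
B(r, v) = -36 - 36*r (B(r, v) = -36*r - 36 = -36 - 36*r)
B(4, -8*0) + 132 = (-36 - 36*4) + 132 = (-36 - 144) + 132 = -180 + 132 = -48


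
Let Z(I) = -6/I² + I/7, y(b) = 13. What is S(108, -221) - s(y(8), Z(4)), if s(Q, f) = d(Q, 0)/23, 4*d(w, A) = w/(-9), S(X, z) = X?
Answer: 89437/828 ≈ 108.02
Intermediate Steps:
Z(I) = -6/I² + I/7 (Z(I) = -6/I² + I*(⅐) = -6/I² + I/7)
d(w, A) = -w/36 (d(w, A) = (w/(-9))/4 = (w*(-⅑))/4 = (-w/9)/4 = -w/36)
s(Q, f) = -Q/828 (s(Q, f) = -Q/36/23 = -Q/36*(1/23) = -Q/828)
S(108, -221) - s(y(8), Z(4)) = 108 - (-1)*13/828 = 108 - 1*(-13/828) = 108 + 13/828 = 89437/828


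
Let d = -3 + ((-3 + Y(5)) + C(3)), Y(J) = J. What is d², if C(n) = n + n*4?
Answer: 196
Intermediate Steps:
C(n) = 5*n (C(n) = n + 4*n = 5*n)
d = 14 (d = -3 + ((-3 + 5) + 5*3) = -3 + (2 + 15) = -3 + 17 = 14)
d² = 14² = 196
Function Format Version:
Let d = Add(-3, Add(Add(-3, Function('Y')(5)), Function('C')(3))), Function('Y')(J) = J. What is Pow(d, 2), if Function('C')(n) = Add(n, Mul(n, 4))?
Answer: 196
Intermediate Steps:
Function('C')(n) = Mul(5, n) (Function('C')(n) = Add(n, Mul(4, n)) = Mul(5, n))
d = 14 (d = Add(-3, Add(Add(-3, 5), Mul(5, 3))) = Add(-3, Add(2, 15)) = Add(-3, 17) = 14)
Pow(d, 2) = Pow(14, 2) = 196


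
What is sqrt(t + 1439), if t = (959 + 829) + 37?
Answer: 8*sqrt(51) ≈ 57.131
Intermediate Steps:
t = 1825 (t = 1788 + 37 = 1825)
sqrt(t + 1439) = sqrt(1825 + 1439) = sqrt(3264) = 8*sqrt(51)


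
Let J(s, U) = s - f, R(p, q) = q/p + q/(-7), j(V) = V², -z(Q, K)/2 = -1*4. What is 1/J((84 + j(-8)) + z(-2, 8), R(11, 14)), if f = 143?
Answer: 1/13 ≈ 0.076923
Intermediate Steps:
z(Q, K) = 8 (z(Q, K) = -(-2)*4 = -2*(-4) = 8)
R(p, q) = -q/7 + q/p (R(p, q) = q/p + q*(-⅐) = q/p - q/7 = -q/7 + q/p)
J(s, U) = -143 + s (J(s, U) = s - 1*143 = s - 143 = -143 + s)
1/J((84 + j(-8)) + z(-2, 8), R(11, 14)) = 1/(-143 + ((84 + (-8)²) + 8)) = 1/(-143 + ((84 + 64) + 8)) = 1/(-143 + (148 + 8)) = 1/(-143 + 156) = 1/13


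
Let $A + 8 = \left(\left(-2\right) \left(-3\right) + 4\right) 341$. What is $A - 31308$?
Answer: $-27906$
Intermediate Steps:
$A = 3402$ ($A = -8 + \left(\left(-2\right) \left(-3\right) + 4\right) 341 = -8 + \left(6 + 4\right) 341 = -8 + 10 \cdot 341 = -8 + 3410 = 3402$)
$A - 31308 = 3402 - 31308 = -27906$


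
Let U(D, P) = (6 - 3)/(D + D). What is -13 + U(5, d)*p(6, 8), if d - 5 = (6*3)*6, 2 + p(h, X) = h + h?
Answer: -10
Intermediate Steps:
p(h, X) = -2 + 2*h (p(h, X) = -2 + (h + h) = -2 + 2*h)
d = 113 (d = 5 + (6*3)*6 = 5 + 18*6 = 5 + 108 = 113)
U(D, P) = 3/(2*D) (U(D, P) = 3/((2*D)) = 3*(1/(2*D)) = 3/(2*D))
-13 + U(5, d)*p(6, 8) = -13 + ((3/2)/5)*(-2 + 2*6) = -13 + ((3/2)*(⅕))*(-2 + 12) = -13 + (3/10)*10 = -13 + 3 = -10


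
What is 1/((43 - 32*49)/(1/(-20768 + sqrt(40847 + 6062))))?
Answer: 20768/657675945375 + sqrt(46909)/657675945375 ≈ 3.1907e-8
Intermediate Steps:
1/((43 - 32*49)/(1/(-20768 + sqrt(40847 + 6062)))) = 1/((43 - 1568)/(1/(-20768 + sqrt(46909)))) = 1/(-1525*(-20768 + sqrt(46909))) = 1/(31671200 - 1525*sqrt(46909))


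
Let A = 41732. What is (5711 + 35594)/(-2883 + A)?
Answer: 41305/38849 ≈ 1.0632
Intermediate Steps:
(5711 + 35594)/(-2883 + A) = (5711 + 35594)/(-2883 + 41732) = 41305/38849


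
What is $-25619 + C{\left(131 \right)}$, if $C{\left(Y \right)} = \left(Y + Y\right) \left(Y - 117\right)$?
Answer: $-21951$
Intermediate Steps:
$C{\left(Y \right)} = 2 Y \left(-117 + Y\right)$
$-25619 + C{\left(131 \right)} = -25619 + 2 \cdot 131 \left(-117 + 131\right) = -25619 + 2 \cdot 131 \cdot 14 = -25619 + 3668 = -21951$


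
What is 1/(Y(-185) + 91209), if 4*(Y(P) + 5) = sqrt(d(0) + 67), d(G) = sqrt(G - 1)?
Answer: 1/(91204 + sqrt(67 + I)/4) ≈ 1.0964e-5 - 0.e-12*I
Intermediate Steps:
d(G) = sqrt(-1 + G)
Y(P) = -5 + sqrt(67 + I)/4 (Y(P) = -5 + sqrt(sqrt(-1 + 0) + 67)/4 = -5 + sqrt(sqrt(-1) + 67)/4 = -5 + sqrt(I + 67)/4 = -5 + sqrt(67 + I)/4)
1/(Y(-185) + 91209) = 1/((-5 + sqrt(67 + I)/4) + 91209) = 1/(91204 + sqrt(67 + I)/4)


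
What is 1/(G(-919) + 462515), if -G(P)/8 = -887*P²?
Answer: 1/5993467371 ≈ 1.6685e-10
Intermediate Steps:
G(P) = 7096*P² (G(P) = -(-7096)*P² = 7096*P²)
1/(G(-919) + 462515) = 1/(7096*(-919)² + 462515) = 1/(7096*844561 + 462515) = 1/(5993004856 + 462515) = 1/5993467371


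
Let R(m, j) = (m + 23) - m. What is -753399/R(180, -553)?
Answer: -753399/23 ≈ -32756.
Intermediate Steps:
R(m, j) = 23 (R(m, j) = (23 + m) - m = 23)
-753399/R(180, -553) = -753399/23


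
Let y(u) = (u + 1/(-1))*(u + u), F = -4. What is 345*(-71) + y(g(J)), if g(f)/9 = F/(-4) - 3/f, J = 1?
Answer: -23811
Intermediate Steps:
g(f) = 9 - 27/f (g(f) = 9*(-4/(-4) - 3/f) = 9*(-4*(-1/4) - 3/f) = 9*(1 - 3/f) = 9 - 27/f)
y(u) = 2*u*(-1 + u) (y(u) = (u - 1)*(2*u) = (-1 + u)*(2*u) = 2*u*(-1 + u))
345*(-71) + y(g(J)) = 345*(-71) + 2*(9 - 27/1)*(-1 + (9 - 27/1)) = -24495 + 2*(9 - 27*1)*(-1 + (9 - 27*1)) = -24495 + 2*(9 - 27)*(-1 + (9 - 27)) = -24495 + 2*(-18)*(-1 - 18) = -24495 + 2*(-18)*(-19) = -24495 + 684 = -23811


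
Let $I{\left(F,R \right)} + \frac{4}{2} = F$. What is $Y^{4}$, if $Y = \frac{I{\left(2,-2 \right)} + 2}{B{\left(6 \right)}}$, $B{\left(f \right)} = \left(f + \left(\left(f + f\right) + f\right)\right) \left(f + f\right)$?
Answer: $\frac{1}{429981696} \approx 2.3257 \cdot 10^{-9}$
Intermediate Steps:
$I{\left(F,R \right)} = -2 + F$
$B{\left(f \right)} = 8 f^{2}$ ($B{\left(f \right)} = \left(f + \left(2 f + f\right)\right) 2 f = \left(f + 3 f\right) 2 f = 4 f 2 f = 8 f^{2}$)
$Y = \frac{1}{144}$ ($Y = \frac{\left(-2 + 2\right) + 2}{8 \cdot 6^{2}} = \frac{0 + 2}{8 \cdot 36} = \frac{2}{288} = 2 \cdot \frac{1}{288} = \frac{1}{144} \approx 0.0069444$)
$Y^{4} = \left(\frac{1}{144}\right)^{4} = \frac{1}{429981696}$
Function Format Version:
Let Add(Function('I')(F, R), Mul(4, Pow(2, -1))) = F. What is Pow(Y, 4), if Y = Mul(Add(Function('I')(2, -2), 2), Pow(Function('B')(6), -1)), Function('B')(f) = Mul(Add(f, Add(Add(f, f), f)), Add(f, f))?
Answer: Rational(1, 429981696) ≈ 2.3257e-9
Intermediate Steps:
Function('I')(F, R) = Add(-2, F)
Function('B')(f) = Mul(8, Pow(f, 2)) (Function('B')(f) = Mul(Add(f, Add(Mul(2, f), f)), Mul(2, f)) = Mul(Add(f, Mul(3, f)), Mul(2, f)) = Mul(Mul(4, f), Mul(2, f)) = Mul(8, Pow(f, 2)))
Y = Rational(1, 144) (Y = Mul(Add(Add(-2, 2), 2), Pow(Mul(8, Pow(6, 2)), -1)) = Mul(Add(0, 2), Pow(Mul(8, 36), -1)) = Mul(2, Pow(288, -1)) = Mul(2, Rational(1, 288)) = Rational(1, 144) ≈ 0.0069444)
Pow(Y, 4) = Pow(Rational(1, 144), 4) = Rational(1, 429981696)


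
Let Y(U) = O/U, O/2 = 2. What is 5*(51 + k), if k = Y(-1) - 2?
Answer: 225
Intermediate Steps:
O = 4 (O = 2*2 = 4)
Y(U) = 4/U
k = -6 (k = 4/(-1) - 2 = 4*(-1) - 2 = -4 - 2 = -6)
5*(51 + k) = 5*(51 - 6) = 5*45 = 225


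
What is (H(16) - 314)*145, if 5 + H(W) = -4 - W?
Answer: -49155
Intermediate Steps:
H(W) = -9 - W (H(W) = -5 + (-4 - W) = -9 - W)
(H(16) - 314)*145 = ((-9 - 1*16) - 314)*145 = ((-9 - 16) - 314)*145 = (-25 - 314)*145 = -339*145 = -49155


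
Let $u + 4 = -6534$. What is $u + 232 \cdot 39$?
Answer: $2510$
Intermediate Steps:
$u = -6538$ ($u = -4 - 6534 = -6538$)
$u + 232 \cdot 39 = -6538 + 232 \cdot 39 = -6538 + 9048 = 2510$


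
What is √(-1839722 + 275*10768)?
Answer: √1121478 ≈ 1059.0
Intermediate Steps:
√(-1839722 + 275*10768) = √(-1839722 + 2961200) = √1121478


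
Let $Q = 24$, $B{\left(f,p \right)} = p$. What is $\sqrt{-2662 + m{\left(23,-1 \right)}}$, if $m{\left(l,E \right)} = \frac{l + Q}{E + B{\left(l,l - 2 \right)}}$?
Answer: $\frac{i \sqrt{265965}}{10} \approx 51.572 i$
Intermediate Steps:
$m{\left(l,E \right)} = \frac{24 + l}{-2 + E + l}$ ($m{\left(l,E \right)} = \frac{l + 24}{E + \left(l - 2\right)} = \frac{24 + l}{E + \left(-2 + l\right)} = \frac{24 + l}{-2 + E + l}$)
$\sqrt{-2662 + m{\left(23,-1 \right)}} = \sqrt{-2662 + \frac{24 + 23}{-2 - 1 + 23}} = \sqrt{-2662 + \frac{1}{20} \cdot 47} = \sqrt{-2662 + \frac{47}{20}} = \sqrt{- \frac{53193}{20}} = \frac{i \sqrt{265965}}{10}$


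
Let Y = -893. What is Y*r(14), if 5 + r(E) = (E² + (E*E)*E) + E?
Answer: -2633457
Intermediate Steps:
r(E) = -5 + E + E² + E³ (r(E) = -5 + ((E² + (E*E)*E) + E) = -5 + ((E² + E²*E) + E) = -5 + ((E² + E³) + E) = -5 + (E + E² + E³) = -5 + E + E² + E³)
Y*r(14) = -893*(-5 + 14 + 14² + 14³) = -893*(-5 + 14 + 196 + 2744) = -893*2949 = -2633457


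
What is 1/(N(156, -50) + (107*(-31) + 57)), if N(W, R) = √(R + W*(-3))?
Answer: -1630/5314059 - I*√518/10628118 ≈ -0.00030673 - 2.1415e-6*I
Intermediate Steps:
N(W, R) = √(R - 3*W)
1/(N(156, -50) + (107*(-31) + 57)) = 1/(√(-50 - 3*156) + (107*(-31) + 57)) = 1/(√(-50 - 468) + (-3317 + 57)) = 1/(√(-518) - 3260) = 1/(I*√518 - 3260) = 1/(-3260 + I*√518)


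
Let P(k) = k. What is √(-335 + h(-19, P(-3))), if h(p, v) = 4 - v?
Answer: 2*I*√82 ≈ 18.111*I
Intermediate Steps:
√(-335 + h(-19, P(-3))) = √(-335 + (4 - 1*(-3))) = √(-335 + (4 + 3)) = √(-335 + 7) = √(-328) = 2*I*√82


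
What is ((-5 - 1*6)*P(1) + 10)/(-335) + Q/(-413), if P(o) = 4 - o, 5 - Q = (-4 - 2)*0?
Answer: 7824/138355 ≈ 0.056550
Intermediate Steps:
Q = 5 (Q = 5 - (-4 - 2)*0 = 5 - (-6)*0 = 5 - 1*0 = 5 + 0 = 5)
((-5 - 1*6)*P(1) + 10)/(-335) + Q/(-413) = ((-5 - 1*6)*(4 - 1*1) + 10)/(-335) + 5/(-413) = ((-5 - 6)*(4 - 1) + 10)*(-1/335) + 5*(-1/413) = (-11*3 + 10)*(-1/335) - 5/413 = (-33 + 10)*(-1/335) - 5/413 = -23*(-1/335) - 5/413 = 23/335 - 5/413 = 7824/138355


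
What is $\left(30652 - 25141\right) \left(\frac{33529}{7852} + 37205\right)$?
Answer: $\frac{1610133378579}{7852} \approx 2.0506 \cdot 10^{8}$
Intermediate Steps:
$\left(30652 - 25141\right) \left(\frac{33529}{7852} + 37205\right) = 5511 \left(33529 \cdot \frac{1}{7852} + 37205\right) = 5511 \left(\frac{33529}{7852} + 37205\right) = 5511 \cdot \frac{292167189}{7852} = \frac{1610133378579}{7852}$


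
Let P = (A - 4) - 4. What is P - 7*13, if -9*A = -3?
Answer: -296/3 ≈ -98.667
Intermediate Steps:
A = ⅓ (A = -⅑*(-3) = ⅓ ≈ 0.33333)
P = -23/3 (P = (⅓ - 4) - 4 = -11/3 - 4 = -23/3 ≈ -7.6667)
P - 7*13 = -23/3 - 7*13 = -23/3 - 91 = -296/3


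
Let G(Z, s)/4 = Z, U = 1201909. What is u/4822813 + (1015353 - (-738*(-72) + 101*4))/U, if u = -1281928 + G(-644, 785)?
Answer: 3094787321833/5796582350017 ≈ 0.53390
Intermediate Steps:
G(Z, s) = 4*Z
u = -1284504 (u = -1281928 + 4*(-644) = -1281928 - 2576 = -1284504)
u/4822813 + (1015353 - (-738*(-72) + 101*4))/U = -1284504/4822813 + (1015353 - (-738*(-72) + 101*4))/1201909 = -1284504*1/4822813 + (1015353 - (53136 + 404))*(1/1201909) = -1284504/4822813 + (1015353 - 1*53540)*(1/1201909) = -1284504/4822813 + (1015353 - 53540)*(1/1201909) = -1284504/4822813 + 961813*(1/1201909) = -1284504/4822813 + 961813/1201909 = 3094787321833/5796582350017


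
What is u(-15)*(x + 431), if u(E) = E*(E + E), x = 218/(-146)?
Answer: 14109300/73 ≈ 1.9328e+5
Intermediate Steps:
x = -109/73 (x = 218*(-1/146) = -109/73 ≈ -1.4932)
u(E) = 2*E² (u(E) = E*(2*E) = 2*E²)
u(-15)*(x + 431) = (2*(-15)²)*(-109/73 + 431) = (2*225)*(31354/73) = 450*(31354/73) = 14109300/73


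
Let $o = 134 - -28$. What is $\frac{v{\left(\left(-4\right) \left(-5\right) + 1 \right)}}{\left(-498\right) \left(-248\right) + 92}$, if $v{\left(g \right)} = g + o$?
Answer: $\frac{183}{123596} \approx 0.0014806$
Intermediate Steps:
$o = 162$ ($o = 134 + 28 = 162$)
$v{\left(g \right)} = 162 + g$ ($v{\left(g \right)} = g + 162 = 162 + g$)
$\frac{v{\left(\left(-4\right) \left(-5\right) + 1 \right)}}{\left(-498\right) \left(-248\right) + 92} = \frac{162 + \left(\left(-4\right) \left(-5\right) + 1\right)}{\left(-498\right) \left(-248\right) + 92} = \frac{162 + \left(20 + 1\right)}{123504 + 92} = \frac{162 + 21}{123596} = 183 \cdot \frac{1}{123596} = \frac{183}{123596}$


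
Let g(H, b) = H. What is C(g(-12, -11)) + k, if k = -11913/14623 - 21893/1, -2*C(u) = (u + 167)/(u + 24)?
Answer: -7685944613/350952 ≈ -21900.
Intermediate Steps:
C(u) = -(167 + u)/(2*(24 + u)) (C(u) = -(u + 167)/(2*(u + 24)) = -(167 + u)/(2*(24 + u)))
k = -320153252/14623 (k = -11913*1/14623 - 21893*1 = -11913/14623 - 21893 = -320153252/14623 ≈ -21894.)
C(g(-12, -11)) + k = (-167 - 1*(-12))/(2*(24 - 12)) - 320153252/14623 = (1/2)*(-167 + 12)/12 - 320153252/14623 = (1/2)*(1/12)*(-155) - 320153252/14623 = -155/24 - 320153252/14623 = -7685944613/350952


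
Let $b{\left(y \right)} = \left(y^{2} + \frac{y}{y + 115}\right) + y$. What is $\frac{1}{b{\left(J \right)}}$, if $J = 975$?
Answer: $\frac{218}{207448995} \approx 1.0509 \cdot 10^{-6}$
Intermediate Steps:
$b{\left(y \right)} = y + y^{2} + \frac{y}{115 + y}$ ($b{\left(y \right)} = \left(y^{2} + \frac{y}{115 + y}\right) + y = y + y^{2} + \frac{y}{115 + y}$)
$\frac{1}{b{\left(J \right)}} = \frac{1}{975 \frac{1}{115 + 975} \left(116 + 975^{2} + 116 \cdot 975\right)} = \frac{1}{975 \cdot \frac{1}{1090} \left(116 + 950625 + 113100\right)} = \frac{1}{975 \cdot \frac{1}{1090} \cdot 1063841} = \frac{1}{\frac{207448995}{218}} = \frac{218}{207448995}$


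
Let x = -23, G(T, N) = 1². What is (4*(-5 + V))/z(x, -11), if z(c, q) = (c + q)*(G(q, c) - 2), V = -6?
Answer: -22/17 ≈ -1.2941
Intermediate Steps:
G(T, N) = 1
z(c, q) = -c - q (z(c, q) = (c + q)*(1 - 2) = (c + q)*(-1) = -c - q)
(4*(-5 + V))/z(x, -11) = (4*(-5 - 6))/(-1*(-23) - 1*(-11)) = (4*(-11))/(23 + 11) = -44/34 = -44*1/34 = -22/17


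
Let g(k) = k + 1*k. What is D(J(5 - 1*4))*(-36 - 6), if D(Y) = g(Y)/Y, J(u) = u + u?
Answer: -84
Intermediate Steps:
g(k) = 2*k (g(k) = k + k = 2*k)
J(u) = 2*u
D(Y) = 2 (D(Y) = (2*Y)/Y = 2)
D(J(5 - 1*4))*(-36 - 6) = 2*(-36 - 6) = 2*(-42) = -84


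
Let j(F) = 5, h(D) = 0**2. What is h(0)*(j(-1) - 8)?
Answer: 0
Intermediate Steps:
h(D) = 0
h(0)*(j(-1) - 8) = 0*(5 - 8) = 0*(-3) = 0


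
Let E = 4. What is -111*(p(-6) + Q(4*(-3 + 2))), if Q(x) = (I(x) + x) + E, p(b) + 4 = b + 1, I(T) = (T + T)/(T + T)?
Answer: 888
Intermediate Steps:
I(T) = 1 (I(T) = (2*T)/((2*T)) = (2*T)*(1/(2*T)) = 1)
p(b) = -3 + b (p(b) = -4 + (b + 1) = -4 + (1 + b) = -3 + b)
Q(x) = 5 + x (Q(x) = (1 + x) + 4 = 5 + x)
-111*(p(-6) + Q(4*(-3 + 2))) = -111*((-3 - 6) + (5 + 4*(-3 + 2))) = -111*(-9 + (5 + 4*(-1))) = -111*(-9 + (5 - 4)) = -111*(-9 + 1) = -111*(-8) = 888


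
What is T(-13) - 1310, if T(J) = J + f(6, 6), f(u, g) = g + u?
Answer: -1311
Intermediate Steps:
T(J) = 12 + J (T(J) = J + (6 + 6) = J + 12 = 12 + J)
T(-13) - 1310 = (12 - 13) - 1310 = -1 - 1310 = -1311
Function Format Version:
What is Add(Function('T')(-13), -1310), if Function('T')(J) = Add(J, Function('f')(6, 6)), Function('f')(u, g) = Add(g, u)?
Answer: -1311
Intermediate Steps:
Function('T')(J) = Add(12, J) (Function('T')(J) = Add(J, Add(6, 6)) = Add(J, 12) = Add(12, J))
Add(Function('T')(-13), -1310) = Add(Add(12, -13), -1310) = Add(-1, -1310) = -1311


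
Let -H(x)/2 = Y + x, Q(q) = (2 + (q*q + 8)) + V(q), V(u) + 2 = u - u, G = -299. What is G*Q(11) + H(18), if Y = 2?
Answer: -38611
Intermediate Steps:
V(u) = -2 (V(u) = -2 + (u - u) = -2 + 0 = -2)
Q(q) = 8 + q**2 (Q(q) = (2 + (q*q + 8)) - 2 = (2 + (q**2 + 8)) - 2 = (2 + (8 + q**2)) - 2 = (10 + q**2) - 2 = 8 + q**2)
H(x) = -4 - 2*x (H(x) = -2*(2 + x) = -4 - 2*x)
G*Q(11) + H(18) = -299*(8 + 11**2) + (-4 - 2*18) = -299*(8 + 121) + (-4 - 36) = -299*129 - 40 = -38571 - 40 = -38611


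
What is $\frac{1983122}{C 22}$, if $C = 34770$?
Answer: $\frac{991561}{382470} \approx 2.5925$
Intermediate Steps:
$\frac{1983122}{C 22} = \frac{1983122}{34770 \cdot 22} = \frac{1983122}{764940} = 1983122 \cdot \frac{1}{764940} = \frac{991561}{382470}$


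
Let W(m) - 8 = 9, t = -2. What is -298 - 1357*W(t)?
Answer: -23367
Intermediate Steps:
W(m) = 17 (W(m) = 8 + 9 = 17)
-298 - 1357*W(t) = -298 - 1357*17 = -298 - 23069 = -23367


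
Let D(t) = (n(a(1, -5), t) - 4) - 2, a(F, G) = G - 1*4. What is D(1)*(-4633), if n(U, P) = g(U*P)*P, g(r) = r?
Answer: 69495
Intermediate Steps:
a(F, G) = -4 + G (a(F, G) = G - 4 = -4 + G)
n(U, P) = U*P² (n(U, P) = (U*P)*P = (P*U)*P = U*P²)
D(t) = -6 - 9*t² (D(t) = ((-4 - 5)*t² - 4) - 2 = (-9*t² - 4) - 2 = (-4 - 9*t²) - 2 = -6 - 9*t²)
D(1)*(-4633) = (-6 - 9*1²)*(-4633) = (-6 - 9*1)*(-4633) = (-6 - 9)*(-4633) = -15*(-4633) = 69495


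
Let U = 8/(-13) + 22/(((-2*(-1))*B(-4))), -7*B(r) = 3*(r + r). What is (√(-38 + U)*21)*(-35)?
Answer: -245*I*√861666/52 ≈ -4373.5*I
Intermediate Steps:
B(r) = -6*r/7 (B(r) = -3*(r + r)/7 = -3*2*r/7 = -6*r/7)
U = 809/312 (U = 8/(-13) + 22/(((-2*(-1))*(-6/7*(-4)))) = 8*(-1/13) + 22/((2*(24/7))) = -8/13 + 22/(48/7) = -8/13 + 22*(7/48) = -8/13 + 77/24 = 809/312 ≈ 2.5929)
(√(-38 + U)*21)*(-35) = (√(-38 + 809/312)*21)*(-35) = (√(-11047/312)*21)*(-35) = ((I*√861666/156)*21)*(-35) = (7*I*√861666/52)*(-35) = -245*I*√861666/52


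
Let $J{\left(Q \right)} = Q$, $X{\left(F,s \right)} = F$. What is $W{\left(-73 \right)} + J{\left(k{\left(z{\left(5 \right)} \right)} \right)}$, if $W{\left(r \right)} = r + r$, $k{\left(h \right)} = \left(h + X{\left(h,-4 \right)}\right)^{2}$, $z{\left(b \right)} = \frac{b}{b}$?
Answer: $-142$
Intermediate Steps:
$z{\left(b \right)} = 1$
$k{\left(h \right)} = 4 h^{2}$ ($k{\left(h \right)} = \left(h + h\right)^{2} = \left(2 h\right)^{2} = 4 h^{2}$)
$W{\left(r \right)} = 2 r$
$W{\left(-73 \right)} + J{\left(k{\left(z{\left(5 \right)} \right)} \right)} = 2 \left(-73\right) + 4 \cdot 1^{2} = -146 + 4 \cdot 1 = -146 + 4 = -142$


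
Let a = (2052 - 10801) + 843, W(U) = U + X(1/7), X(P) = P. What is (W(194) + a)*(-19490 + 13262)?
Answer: 336206124/7 ≈ 4.8029e+7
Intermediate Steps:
W(U) = ⅐ + U (W(U) = U + 1/7 = U + ⅐ = ⅐ + U)
a = -7906 (a = -8749 + 843 = -7906)
(W(194) + a)*(-19490 + 13262) = ((⅐ + 194) - 7906)*(-19490 + 13262) = (1359/7 - 7906)*(-6228) = -53983/7*(-6228) = 336206124/7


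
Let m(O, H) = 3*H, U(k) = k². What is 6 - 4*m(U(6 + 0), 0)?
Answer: 6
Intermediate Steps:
6 - 4*m(U(6 + 0), 0) = 6 - 12*0 = 6 - 4*0 = 6 + 0 = 6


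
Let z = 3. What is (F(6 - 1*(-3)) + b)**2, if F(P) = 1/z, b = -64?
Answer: 36481/9 ≈ 4053.4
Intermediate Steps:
F(P) = 1/3
(F(6 - 1*(-3)) + b)**2 = (1/3 - 64)**2 = (-191/3)**2 = 36481/9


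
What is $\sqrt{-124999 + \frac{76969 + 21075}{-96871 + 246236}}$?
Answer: $\frac{3 i \sqrt{309855660986635}}{149365} \approx 353.55 i$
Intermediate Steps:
$\sqrt{-124999 + \frac{76969 + 21075}{-96871 + 246236}} = \sqrt{-124999 + \frac{98044}{149365}} = \sqrt{- \frac{18670377591}{149365}} = \frac{3 i \sqrt{309855660986635}}{149365}$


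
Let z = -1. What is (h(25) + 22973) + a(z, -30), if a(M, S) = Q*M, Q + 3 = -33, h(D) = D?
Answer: 23034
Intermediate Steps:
Q = -36 (Q = -3 - 33 = -36)
a(M, S) = -36*M
(h(25) + 22973) + a(z, -30) = (25 + 22973) - 36*(-1) = 22998 + 36 = 23034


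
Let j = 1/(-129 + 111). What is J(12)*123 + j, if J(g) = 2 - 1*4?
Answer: -4429/18 ≈ -246.06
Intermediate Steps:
j = -1/18 (j = 1/(-18) = -1/18 ≈ -0.055556)
J(g) = -2 (J(g) = 2 - 4 = -2)
J(12)*123 + j = -2*123 - 1/18 = -246 - 1/18 = -4429/18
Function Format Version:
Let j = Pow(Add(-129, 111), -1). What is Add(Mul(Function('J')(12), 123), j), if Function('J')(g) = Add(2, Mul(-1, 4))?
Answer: Rational(-4429, 18) ≈ -246.06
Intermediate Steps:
j = Rational(-1, 18) (j = Pow(-18, -1) = Rational(-1, 18) ≈ -0.055556)
Function('J')(g) = -2 (Function('J')(g) = Add(2, -4) = -2)
Add(Mul(Function('J')(12), 123), j) = Add(Mul(-2, 123), Rational(-1, 18)) = Add(-246, Rational(-1, 18)) = Rational(-4429, 18)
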